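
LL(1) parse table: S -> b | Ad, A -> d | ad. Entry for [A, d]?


For [A, d]: 'd' ∈ FIRST(d)
Entry: A -> d


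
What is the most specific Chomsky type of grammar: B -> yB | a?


Right-linear: every RHS is a terminal or a terminal followed by one nonterminal
Classification: Type 3 (Regular)


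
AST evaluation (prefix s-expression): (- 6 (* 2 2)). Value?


Evaluate inner: (* 2 2) = 4
Evaluate root: (- 6 4) = 2
Result: 2


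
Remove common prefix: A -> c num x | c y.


Common prefix: 'c'
Factored: A -> c A', A' -> num x | y


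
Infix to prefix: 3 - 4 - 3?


left-to-right (same/higher precedence on left): tree is (- (- 3 4) 3)
Prefix: - - 3 4 3


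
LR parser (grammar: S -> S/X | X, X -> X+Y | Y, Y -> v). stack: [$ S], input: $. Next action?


start symbol S on stack, input exhausted
Action: accept


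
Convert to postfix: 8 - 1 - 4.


Left to right (same or higher precedence on left)
Postfix: 8 1 - 4 -


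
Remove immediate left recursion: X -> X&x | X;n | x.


Left-recursive alternatives: X&x, X;n; non-recursive: x
Introduce X': X -> xX', X' -> &xX' | ;nX' | ε


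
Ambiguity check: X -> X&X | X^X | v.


'v&v^v' has two parse trees (no precedence encoded between & and ^)
Ambiguous


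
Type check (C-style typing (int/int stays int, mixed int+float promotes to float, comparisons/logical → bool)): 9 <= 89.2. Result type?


Operand types: int <= float
Rule: comparison yields bool
Result type: bool


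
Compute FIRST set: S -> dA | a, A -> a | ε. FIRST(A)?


Per alternative of A: FIRST(a) = {a}; FIRST(ε) = {ε}
FIRST(A) = {a, ε}


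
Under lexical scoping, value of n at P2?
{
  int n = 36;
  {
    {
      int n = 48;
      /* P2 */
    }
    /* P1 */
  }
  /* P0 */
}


n declared in the same block as P2
n = 48


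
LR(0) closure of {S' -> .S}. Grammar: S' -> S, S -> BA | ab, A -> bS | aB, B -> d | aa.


Start: S' -> .S
For each item with dot before a nonterminal B, add B -> .γ for every B-production
Closure: [S' -> .S, S -> .BA, S -> .ab, B -> .d, B -> .aa]


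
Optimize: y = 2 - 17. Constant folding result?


2 - 17 = -15 at compile time
Optimized: y = -15


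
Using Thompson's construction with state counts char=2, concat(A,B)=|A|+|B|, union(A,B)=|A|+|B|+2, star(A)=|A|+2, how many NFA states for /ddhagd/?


Syntax tree has 6 char leaf(s), 0 union(s), 0 star(s)
chars contribute 6×2 = 12; each union adds +2; each star adds +2
Total: 12 + 0 + 0 = 12 states


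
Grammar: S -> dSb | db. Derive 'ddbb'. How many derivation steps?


Derivation: S => dSb => ddbb
Steps: 2


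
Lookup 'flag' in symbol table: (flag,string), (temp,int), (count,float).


Lookup 'flag' → type string


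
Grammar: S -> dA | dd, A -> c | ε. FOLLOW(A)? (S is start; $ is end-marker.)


$ ∈ FOLLOW(S). For each A -> αBβ: add FIRST(β)\{ε} to FOLLOW(B); if β nullable, add FOLLOW(A).
FOLLOW(A) = {$}


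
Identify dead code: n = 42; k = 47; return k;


n is assigned but never read
Dead: 'n = 42'


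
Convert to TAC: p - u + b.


Break into single-operator statements:
t1 = p - u
t2 = t1 + b


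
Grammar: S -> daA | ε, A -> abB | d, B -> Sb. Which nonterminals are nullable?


A nonterminal is nullable iff some alternative derives ε (directly, or every symbol in it is nullable)
Nullable: {S}


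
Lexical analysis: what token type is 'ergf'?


Pattern: letter/underscore followed by alphanumerics, not a keyword
Type: IDENTIFIER


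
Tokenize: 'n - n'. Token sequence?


Scan left to right, longest-match per lexeme
Tokens: ID(n), OP(-), ID(n)


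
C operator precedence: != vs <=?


'<=' is relational (level 7); '!=' is equality (level 6)
Higher level binds tighter
'<=' has higher precedence than '!='


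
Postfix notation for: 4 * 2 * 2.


Left to right (same or higher precedence on left)
Postfix: 4 2 * 2 *


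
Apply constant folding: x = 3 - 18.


3 - 18 = -15 at compile time
Optimized: x = -15


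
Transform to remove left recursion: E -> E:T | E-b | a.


Left-recursive alternatives: E:T, E-b; non-recursive: a
Introduce E': E -> aE', E' -> :TE' | -bE' | ε


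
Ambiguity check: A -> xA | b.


right-linear, alternatives start with distinct terminals 'x' vs 'b': unique leftmost derivation
Unambiguous


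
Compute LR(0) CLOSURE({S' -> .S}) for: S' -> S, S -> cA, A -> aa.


Start: S' -> .S
For each item with dot before a nonterminal B, add B -> .γ for every B-production
Closure: [S' -> .S, S -> .cA]


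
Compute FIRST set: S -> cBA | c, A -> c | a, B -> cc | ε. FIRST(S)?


Per alternative of S: FIRST(cBA) = {c}; FIRST(c) = {c}
FIRST(S) = {c}


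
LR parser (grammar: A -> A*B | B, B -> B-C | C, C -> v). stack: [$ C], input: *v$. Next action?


'C' (not preceded by B-) is the handle for B -> C
Action: reduce (B -> C)


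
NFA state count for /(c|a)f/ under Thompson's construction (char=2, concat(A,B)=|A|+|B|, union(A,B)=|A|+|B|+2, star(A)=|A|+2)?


Syntax tree has 3 char leaf(s), 1 union(s), 0 star(s)
chars contribute 3×2 = 6; each union adds +2; each star adds +2
Total: 6 + 2 + 0 = 8 states


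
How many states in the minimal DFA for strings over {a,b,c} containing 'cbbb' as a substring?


KMP-style automaton: 4 progress states + 1 absorbing accept = 5
Minimal DFA: 5 states


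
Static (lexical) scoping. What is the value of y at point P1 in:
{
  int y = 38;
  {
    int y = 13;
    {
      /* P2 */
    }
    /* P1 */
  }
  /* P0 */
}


y declared in the same block as P1
y = 13


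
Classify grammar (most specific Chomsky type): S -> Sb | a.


Left-linear: every RHS is a terminal or one nonterminal followed by a terminal
Classification: Type 3 (Regular)


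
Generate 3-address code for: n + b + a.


Break into single-operator statements:
t1 = n + b
t2 = t1 + a


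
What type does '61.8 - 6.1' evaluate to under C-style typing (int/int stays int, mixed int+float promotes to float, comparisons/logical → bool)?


Operand types: float - float
Rule: mixed int/float promotes to float; int/int stays int
Result type: float


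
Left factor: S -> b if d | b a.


Common prefix: 'b'
Factored: S -> b S', S' -> if d | a


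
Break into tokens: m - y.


Scan left to right, longest-match per lexeme
Tokens: ID(m), OP(-), ID(y)


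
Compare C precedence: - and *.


'*' is multiplicative (level 10); '-' is additive (level 9)
Higher level binds tighter
'*' has higher precedence than '-'


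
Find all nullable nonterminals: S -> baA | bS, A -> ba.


A nonterminal is nullable iff some alternative derives ε (directly, or every symbol in it is nullable)
Nullable: {}


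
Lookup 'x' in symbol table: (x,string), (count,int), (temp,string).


Lookup 'x' → type string


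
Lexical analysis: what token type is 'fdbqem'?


Pattern: letter/underscore followed by alphanumerics, not a keyword
Type: IDENTIFIER


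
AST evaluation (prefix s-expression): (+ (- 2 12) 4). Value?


Evaluate inner: (- 2 12) = -10
Evaluate root: (+ -10 4) = -6
Result: -6


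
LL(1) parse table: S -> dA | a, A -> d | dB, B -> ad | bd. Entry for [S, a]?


For [S, a]: 'a' ∈ FIRST(a)
Entry: S -> a


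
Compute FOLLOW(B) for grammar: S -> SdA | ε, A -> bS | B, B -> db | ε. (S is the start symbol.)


$ ∈ FOLLOW(S). For each A -> αBβ: add FIRST(β)\{ε} to FOLLOW(B); if β nullable, add FOLLOW(A).
FOLLOW(B) = {$, d}


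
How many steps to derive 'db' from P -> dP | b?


Derivation: P => dP => db
Steps: 2


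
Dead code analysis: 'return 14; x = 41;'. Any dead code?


statement follows a return and is unreachable
Dead: 'x = 41'


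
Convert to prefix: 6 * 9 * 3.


left-to-right (same/higher precedence on left): tree is (* (* 6 9) 3)
Prefix: * * 6 9 3


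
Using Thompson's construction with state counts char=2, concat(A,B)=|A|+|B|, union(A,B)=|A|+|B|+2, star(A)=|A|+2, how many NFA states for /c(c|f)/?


Syntax tree has 3 char leaf(s), 1 union(s), 0 star(s)
chars contribute 3×2 = 6; each union adds +2; each star adds +2
Total: 6 + 2 + 0 = 8 states


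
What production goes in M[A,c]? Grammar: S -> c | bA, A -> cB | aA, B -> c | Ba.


For [A, c]: 'c' ∈ FIRST(cB)
Entry: A -> cB


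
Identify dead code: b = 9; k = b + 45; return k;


b is read by k's definition; k is returned
No dead code


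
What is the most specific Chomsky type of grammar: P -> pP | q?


Right-linear: every RHS is a terminal or a terminal followed by one nonterminal
Classification: Type 3 (Regular)


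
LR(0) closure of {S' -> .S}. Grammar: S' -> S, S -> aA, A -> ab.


Start: S' -> .S
For each item with dot before a nonterminal B, add B -> .γ for every B-production
Closure: [S' -> .S, S -> .aA]


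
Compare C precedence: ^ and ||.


'^' is bitwise XOR (level 4); '||' is logical OR (level 1)
Higher level binds tighter
'^' has higher precedence than '||'


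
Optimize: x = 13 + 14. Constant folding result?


13 + 14 = 27 at compile time
Optimized: x = 27


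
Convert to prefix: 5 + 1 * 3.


'*' binds tighter: tree is (+ 5 (* 1 3))
Prefix: + 5 * 1 3


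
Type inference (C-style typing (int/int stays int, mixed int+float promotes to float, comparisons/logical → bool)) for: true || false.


Operand types: bool || bool
Rule: logical operators take bool operands and yield bool
Result type: bool


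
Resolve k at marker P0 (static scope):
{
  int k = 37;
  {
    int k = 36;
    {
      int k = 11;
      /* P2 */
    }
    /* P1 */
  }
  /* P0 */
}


k declared in the same block as P0
k = 37


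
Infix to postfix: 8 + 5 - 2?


Left to right (same or higher precedence on left)
Postfix: 8 5 + 2 -


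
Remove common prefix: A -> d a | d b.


Common prefix: 'd'
Factored: A -> d A', A' -> a | b


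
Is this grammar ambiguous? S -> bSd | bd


balanced b^n…d^n: each string has a unique parse
Unambiguous


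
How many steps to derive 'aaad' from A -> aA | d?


Derivation: A => aA => aaA => aaaA => aaad
Steps: 4


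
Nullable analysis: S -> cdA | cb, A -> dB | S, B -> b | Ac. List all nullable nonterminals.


A nonterminal is nullable iff some alternative derives ε (directly, or every symbol in it is nullable)
Nullable: {}


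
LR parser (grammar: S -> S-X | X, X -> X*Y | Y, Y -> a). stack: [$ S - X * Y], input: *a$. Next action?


handle 'X*Y' on top
Action: reduce (X -> X*Y)


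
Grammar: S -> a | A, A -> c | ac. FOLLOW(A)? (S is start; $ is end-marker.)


$ ∈ FOLLOW(S). For each A -> αBβ: add FIRST(β)\{ε} to FOLLOW(B); if β nullable, add FOLLOW(A).
FOLLOW(A) = {$}


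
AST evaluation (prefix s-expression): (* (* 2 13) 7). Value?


Evaluate inner: (* 2 13) = 26
Evaluate root: (* 26 7) = 182
Result: 182


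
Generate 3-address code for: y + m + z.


Break into single-operator statements:
t1 = y + m
t2 = t1 + z


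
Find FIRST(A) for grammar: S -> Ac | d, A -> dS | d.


Per alternative of A: FIRST(dS) = {d}; FIRST(d) = {d}
FIRST(A) = {d}


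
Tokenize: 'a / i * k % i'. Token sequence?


Scan left to right, longest-match per lexeme
Tokens: ID(a), OP(/), ID(i), OP(*), ID(k), OP(%), ID(i)


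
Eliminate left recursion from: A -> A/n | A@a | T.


Left-recursive alternatives: A/n, A@a; non-recursive: T
Introduce A': A -> TA', A' -> /nA' | @aA' | ε


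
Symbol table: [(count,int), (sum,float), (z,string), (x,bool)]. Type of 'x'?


Lookup 'x' → type bool


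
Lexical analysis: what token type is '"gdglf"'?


Pattern: double-quoted sequence
Type: STRING_LITERAL


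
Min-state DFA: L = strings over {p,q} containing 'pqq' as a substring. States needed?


KMP-style automaton: 3 progress states + 1 absorbing accept = 4
Minimal DFA: 4 states


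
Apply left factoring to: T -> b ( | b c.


Common prefix: 'b'
Factored: T -> b T', T' -> ( | c


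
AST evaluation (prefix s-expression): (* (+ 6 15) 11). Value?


Evaluate inner: (+ 6 15) = 21
Evaluate root: (* 21 11) = 231
Result: 231


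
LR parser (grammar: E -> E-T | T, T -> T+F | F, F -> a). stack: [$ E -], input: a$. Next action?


no handle ('E-' is not any RHS); shift 'a'
Action: shift


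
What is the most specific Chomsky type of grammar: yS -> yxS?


LHS has context (more than one symbol) and |LHS| ≤ |RHS|
Classification: Type 1 (Context-Sensitive)


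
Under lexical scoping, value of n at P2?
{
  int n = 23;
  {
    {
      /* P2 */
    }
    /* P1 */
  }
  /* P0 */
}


P2's block does not declare n; resolves to the enclosing declaration at depth 0
n = 23


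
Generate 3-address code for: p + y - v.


Break into single-operator statements:
t1 = p + y
t2 = t1 - v


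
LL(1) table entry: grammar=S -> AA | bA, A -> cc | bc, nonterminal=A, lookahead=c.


For [A, c]: 'c' ∈ FIRST(cc)
Entry: A -> cc


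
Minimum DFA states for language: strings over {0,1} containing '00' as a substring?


KMP-style automaton: 2 progress states + 1 absorbing accept = 3
Minimal DFA: 3 states


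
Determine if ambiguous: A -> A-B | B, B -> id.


precedence layered via separate nonterminal B: deterministic
Unambiguous


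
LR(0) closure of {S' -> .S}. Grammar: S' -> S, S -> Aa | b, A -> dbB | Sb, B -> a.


Start: S' -> .S
For each item with dot before a nonterminal B, add B -> .γ for every B-production
Closure: [S' -> .S, S -> .Aa, S -> .b, A -> .dbB, A -> .Sb]


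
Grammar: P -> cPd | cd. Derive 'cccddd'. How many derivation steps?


Derivation: P => cPd => ccPdd => cccddd
Steps: 3


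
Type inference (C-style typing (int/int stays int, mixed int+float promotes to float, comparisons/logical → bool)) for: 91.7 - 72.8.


Operand types: float - float
Rule: mixed int/float promotes to float; int/int stays int
Result type: float


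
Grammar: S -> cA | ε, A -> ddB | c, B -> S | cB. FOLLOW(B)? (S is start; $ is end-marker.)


$ ∈ FOLLOW(S). For each A -> αBβ: add FIRST(β)\{ε} to FOLLOW(B); if β nullable, add FOLLOW(A).
FOLLOW(B) = {$}


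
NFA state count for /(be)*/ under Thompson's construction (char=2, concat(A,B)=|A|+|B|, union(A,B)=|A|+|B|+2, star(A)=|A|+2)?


Syntax tree has 2 char leaf(s), 0 union(s), 1 star(s)
chars contribute 2×2 = 4; each union adds +2; each star adds +2
Total: 4 + 0 + 2 = 6 states


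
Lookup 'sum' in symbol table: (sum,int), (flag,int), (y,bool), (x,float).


Lookup 'sum' → type int


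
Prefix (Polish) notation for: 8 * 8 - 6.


left-to-right (same/higher precedence on left): tree is (- (* 8 8) 6)
Prefix: - * 8 8 6


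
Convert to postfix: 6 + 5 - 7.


Left to right (same or higher precedence on left)
Postfix: 6 5 + 7 -


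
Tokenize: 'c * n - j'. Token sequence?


Scan left to right, longest-match per lexeme
Tokens: ID(c), OP(*), ID(n), OP(-), ID(j)


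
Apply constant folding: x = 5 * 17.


5 * 17 = 85 at compile time
Optimized: x = 85


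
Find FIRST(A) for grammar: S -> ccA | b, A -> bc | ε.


Per alternative of A: FIRST(bc) = {b}; FIRST(ε) = {ε}
FIRST(A) = {b, ε}


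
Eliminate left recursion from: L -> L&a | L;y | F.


Left-recursive alternatives: L&a, L;y; non-recursive: F
Introduce L': L -> FL', L' -> &aL' | ;yL' | ε


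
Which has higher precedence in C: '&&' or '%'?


'%' is multiplicative (level 10); '&&' is logical AND (level 2)
Higher level binds tighter
'%' has higher precedence than '&&'


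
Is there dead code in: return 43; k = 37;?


statement follows a return and is unreachable
Dead: 'k = 37'


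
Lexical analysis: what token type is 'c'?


Pattern: letter/underscore followed by alphanumerics, not a keyword
Type: IDENTIFIER


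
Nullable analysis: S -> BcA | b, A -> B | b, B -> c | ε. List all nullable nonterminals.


A nonterminal is nullable iff some alternative derives ε (directly, or every symbol in it is nullable)
Nullable: {A, B}


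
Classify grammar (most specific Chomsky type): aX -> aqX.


LHS has context (more than one symbol) and |LHS| ≤ |RHS|
Classification: Type 1 (Context-Sensitive)


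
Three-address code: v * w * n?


Break into single-operator statements:
t1 = v * w
t2 = t1 * n


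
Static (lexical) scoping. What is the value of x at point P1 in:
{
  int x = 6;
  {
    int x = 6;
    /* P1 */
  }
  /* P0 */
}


x declared in the same block as P1
x = 6


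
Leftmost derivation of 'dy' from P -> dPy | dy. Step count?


Derivation: P => dy
Steps: 1


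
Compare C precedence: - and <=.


'-' is additive (level 9); '<=' is relational (level 7)
Higher level binds tighter
'-' has higher precedence than '<='


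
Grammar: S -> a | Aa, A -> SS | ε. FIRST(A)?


Per alternative of A: FIRST(SS) = {a}; FIRST(ε) = {ε}
FIRST(A) = {a, ε}


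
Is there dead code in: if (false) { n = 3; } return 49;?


condition is constant false, so the whole block is unreachable
Dead: 'if (false) { n = 3; }'


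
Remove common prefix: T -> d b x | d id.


Common prefix: 'd'
Factored: T -> d T', T' -> b x | id


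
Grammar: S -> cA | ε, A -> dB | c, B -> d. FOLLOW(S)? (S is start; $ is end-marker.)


$ ∈ FOLLOW(S). For each A -> αBβ: add FIRST(β)\{ε} to FOLLOW(B); if β nullable, add FOLLOW(A).
FOLLOW(S) = {$}


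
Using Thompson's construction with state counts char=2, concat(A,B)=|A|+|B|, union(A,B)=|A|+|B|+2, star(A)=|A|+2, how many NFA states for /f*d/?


Syntax tree has 2 char leaf(s), 0 union(s), 1 star(s)
chars contribute 2×2 = 4; each union adds +2; each star adds +2
Total: 4 + 0 + 2 = 6 states


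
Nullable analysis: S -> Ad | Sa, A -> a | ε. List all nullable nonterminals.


A nonterminal is nullable iff some alternative derives ε (directly, or every symbol in it is nullable)
Nullable: {A}


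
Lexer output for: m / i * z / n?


Scan left to right, longest-match per lexeme
Tokens: ID(m), OP(/), ID(i), OP(*), ID(z), OP(/), ID(n)


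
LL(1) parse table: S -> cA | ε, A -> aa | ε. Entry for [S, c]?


For [S, c]: 'c' ∈ FIRST(cA)
Entry: S -> cA


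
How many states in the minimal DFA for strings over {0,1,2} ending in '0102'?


Track the longest suffix of input matching a prefix of '0102': 5 classes (prefixes of length 0..4)
Minimal DFA: 5 states


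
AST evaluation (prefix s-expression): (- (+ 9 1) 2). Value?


Evaluate inner: (+ 9 1) = 10
Evaluate root: (- 10 2) = 8
Result: 8


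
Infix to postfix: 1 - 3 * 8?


* has higher precedence, evaluate 3*8 first
Postfix: 1 3 8 * -


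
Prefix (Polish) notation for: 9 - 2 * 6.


'*' binds tighter: tree is (- 9 (* 2 6))
Prefix: - 9 * 2 6


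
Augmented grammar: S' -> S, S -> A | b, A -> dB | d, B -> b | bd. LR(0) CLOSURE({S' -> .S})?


Start: S' -> .S
For each item with dot before a nonterminal B, add B -> .γ for every B-production
Closure: [S' -> .S, S -> .A, S -> .b, A -> .dB, A -> .d]


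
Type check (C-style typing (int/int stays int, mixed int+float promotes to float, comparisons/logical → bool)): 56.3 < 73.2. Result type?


Operand types: float < float
Rule: comparison yields bool
Result type: bool


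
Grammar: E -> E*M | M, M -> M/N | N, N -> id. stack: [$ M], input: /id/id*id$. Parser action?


shift '/' to continue M -> M/N
Action: shift


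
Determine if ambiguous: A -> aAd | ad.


balanced a^n…d^n: each string has a unique parse
Unambiguous


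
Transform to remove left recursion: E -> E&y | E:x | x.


Left-recursive alternatives: E&y, E:x; non-recursive: x
Introduce E': E -> xE', E' -> &yE' | :xE' | ε


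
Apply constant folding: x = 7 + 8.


7 + 8 = 15 at compile time
Optimized: x = 15


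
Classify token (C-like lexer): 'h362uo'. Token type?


Pattern: letter/underscore followed by alphanumerics, not a keyword
Type: IDENTIFIER


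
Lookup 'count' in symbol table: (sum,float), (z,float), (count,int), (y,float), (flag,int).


Lookup 'count' → type int


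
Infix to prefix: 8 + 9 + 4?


left-to-right (same/higher precedence on left): tree is (+ (+ 8 9) 4)
Prefix: + + 8 9 4


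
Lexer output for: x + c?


Scan left to right, longest-match per lexeme
Tokens: ID(x), OP(+), ID(c)


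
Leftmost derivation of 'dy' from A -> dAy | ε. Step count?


Derivation: A => dAy => dy
Steps: 2


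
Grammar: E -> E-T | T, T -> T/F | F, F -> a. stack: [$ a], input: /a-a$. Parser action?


'a' on top is the handle for F -> a
Action: reduce (F -> a)


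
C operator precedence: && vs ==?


'==' is equality (level 6); '&&' is logical AND (level 2)
Higher level binds tighter
'==' has higher precedence than '&&'


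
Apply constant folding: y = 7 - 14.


7 - 14 = -7 at compile time
Optimized: y = -7


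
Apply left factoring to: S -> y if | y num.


Common prefix: 'y'
Factored: S -> y S', S' -> if | num


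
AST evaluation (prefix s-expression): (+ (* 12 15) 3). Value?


Evaluate inner: (* 12 15) = 180
Evaluate root: (+ 180 3) = 183
Result: 183


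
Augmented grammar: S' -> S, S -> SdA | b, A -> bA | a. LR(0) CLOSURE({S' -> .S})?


Start: S' -> .S
For each item with dot before a nonterminal B, add B -> .γ for every B-production
Closure: [S' -> .S, S -> .SdA, S -> .b]


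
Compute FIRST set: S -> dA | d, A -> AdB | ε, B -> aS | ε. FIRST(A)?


Per alternative of A: FIRST(AdB) = {d}; FIRST(ε) = {ε}
FIRST(A) = {d, ε}


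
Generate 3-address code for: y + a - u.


Break into single-operator statements:
t1 = y + a
t2 = t1 - u


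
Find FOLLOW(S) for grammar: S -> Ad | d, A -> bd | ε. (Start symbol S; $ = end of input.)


$ ∈ FOLLOW(S). For each A -> αBβ: add FIRST(β)\{ε} to FOLLOW(B); if β nullable, add FOLLOW(A).
FOLLOW(S) = {$}


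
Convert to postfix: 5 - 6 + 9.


Left to right (same or higher precedence on left)
Postfix: 5 6 - 9 +


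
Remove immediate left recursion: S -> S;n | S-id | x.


Left-recursive alternatives: S;n, S-id; non-recursive: x
Introduce S': S -> xS', S' -> ;nS' | -idS' | ε


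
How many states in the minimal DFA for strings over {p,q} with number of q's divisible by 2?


Track (count of q) mod 2: states 0..1, accept at 0
Minimal DFA: 2 states


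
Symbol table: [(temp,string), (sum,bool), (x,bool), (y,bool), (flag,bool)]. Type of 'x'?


Lookup 'x' → type bool


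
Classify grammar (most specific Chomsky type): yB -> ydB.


LHS has context (more than one symbol) and |LHS| ≤ |RHS|
Classification: Type 1 (Context-Sensitive)


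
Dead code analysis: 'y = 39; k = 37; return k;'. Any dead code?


y is assigned but never read
Dead: 'y = 39'


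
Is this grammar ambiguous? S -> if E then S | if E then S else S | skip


dangling else: 'if E then if E then skip else skip' parses two ways
Ambiguous


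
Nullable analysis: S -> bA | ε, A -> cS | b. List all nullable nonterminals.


A nonterminal is nullable iff some alternative derives ε (directly, or every symbol in it is nullable)
Nullable: {S}


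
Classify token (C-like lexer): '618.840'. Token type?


Pattern: digits with a decimal point
Type: FLOAT_LITERAL


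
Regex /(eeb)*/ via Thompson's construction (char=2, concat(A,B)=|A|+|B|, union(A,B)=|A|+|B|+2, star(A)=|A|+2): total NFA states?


Syntax tree has 3 char leaf(s), 0 union(s), 1 star(s)
chars contribute 3×2 = 6; each union adds +2; each star adds +2
Total: 6 + 0 + 2 = 8 states


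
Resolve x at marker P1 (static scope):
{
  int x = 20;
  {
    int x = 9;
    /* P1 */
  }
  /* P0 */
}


x declared in the same block as P1
x = 9


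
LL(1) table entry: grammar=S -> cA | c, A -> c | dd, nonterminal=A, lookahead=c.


For [A, c]: 'c' ∈ FIRST(c)
Entry: A -> c


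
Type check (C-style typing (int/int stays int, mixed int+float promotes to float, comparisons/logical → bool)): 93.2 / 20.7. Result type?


Operand types: float / float
Rule: mixed int/float promotes to float; int/int stays int
Result type: float


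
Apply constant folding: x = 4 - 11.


4 - 11 = -7 at compile time
Optimized: x = -7


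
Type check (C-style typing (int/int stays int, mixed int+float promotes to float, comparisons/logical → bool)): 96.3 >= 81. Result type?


Operand types: float >= int
Rule: comparison yields bool
Result type: bool


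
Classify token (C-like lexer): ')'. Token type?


Pattern: delimiter/punctuation
Type: PUNCTUATION


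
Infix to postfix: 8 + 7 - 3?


Left to right (same or higher precedence on left)
Postfix: 8 7 + 3 -


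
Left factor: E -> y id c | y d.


Common prefix: 'y'
Factored: E -> y E', E' -> id c | d


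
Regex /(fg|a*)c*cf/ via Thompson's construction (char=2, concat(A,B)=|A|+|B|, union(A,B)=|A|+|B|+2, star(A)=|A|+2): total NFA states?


Syntax tree has 6 char leaf(s), 1 union(s), 2 star(s)
chars contribute 6×2 = 12; each union adds +2; each star adds +2
Total: 12 + 2 + 4 = 18 states


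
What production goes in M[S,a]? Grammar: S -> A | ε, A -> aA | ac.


For [S, a]: 'a' ∈ FIRST(A)
Entry: S -> A


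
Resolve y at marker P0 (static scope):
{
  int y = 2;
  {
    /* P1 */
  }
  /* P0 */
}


y declared in the same block as P0
y = 2


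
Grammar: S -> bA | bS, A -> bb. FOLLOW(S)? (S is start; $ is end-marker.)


$ ∈ FOLLOW(S). For each A -> αBβ: add FIRST(β)\{ε} to FOLLOW(B); if β nullable, add FOLLOW(A).
FOLLOW(S) = {$}


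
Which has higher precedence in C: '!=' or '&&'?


'!=' is equality (level 6); '&&' is logical AND (level 2)
Higher level binds tighter
'!=' has higher precedence than '&&'


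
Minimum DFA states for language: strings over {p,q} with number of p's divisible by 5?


Track (count of p) mod 5: states 0..4, accept at 0
Minimal DFA: 5 states


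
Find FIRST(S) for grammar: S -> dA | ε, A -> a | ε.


Per alternative of S: FIRST(dA) = {d}; FIRST(ε) = {ε}
FIRST(S) = {d, ε}


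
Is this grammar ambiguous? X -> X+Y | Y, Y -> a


precedence layered via separate nonterminal Y: deterministic
Unambiguous


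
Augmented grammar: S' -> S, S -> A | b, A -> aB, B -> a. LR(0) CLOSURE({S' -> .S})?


Start: S' -> .S
For each item with dot before a nonterminal B, add B -> .γ for every B-production
Closure: [S' -> .S, S -> .A, S -> .b, A -> .aB]


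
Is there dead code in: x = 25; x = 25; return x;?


first assignment to x is overwritten before any read
Dead: 'x = 25'


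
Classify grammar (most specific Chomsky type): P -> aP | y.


Right-linear: every RHS is a terminal or a terminal followed by one nonterminal
Classification: Type 3 (Regular)


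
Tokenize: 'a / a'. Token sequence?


Scan left to right, longest-match per lexeme
Tokens: ID(a), OP(/), ID(a)


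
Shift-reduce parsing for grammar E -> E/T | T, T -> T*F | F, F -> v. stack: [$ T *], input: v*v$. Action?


no handle; shift 'v'
Action: shift


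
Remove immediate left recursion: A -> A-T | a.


Left-recursive alternatives: A-T; non-recursive: a
Introduce A': A -> aA', A' -> -TA' | ε


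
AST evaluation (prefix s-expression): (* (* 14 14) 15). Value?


Evaluate inner: (* 14 14) = 196
Evaluate root: (* 196 15) = 2940
Result: 2940


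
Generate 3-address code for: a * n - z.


Break into single-operator statements:
t1 = a * n
t2 = t1 - z


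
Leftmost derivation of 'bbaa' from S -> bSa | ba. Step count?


Derivation: S => bSa => bbaa
Steps: 2


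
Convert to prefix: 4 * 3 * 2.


left-to-right (same/higher precedence on left): tree is (* (* 4 3) 2)
Prefix: * * 4 3 2


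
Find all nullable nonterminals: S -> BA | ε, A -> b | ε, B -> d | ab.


A nonterminal is nullable iff some alternative derives ε (directly, or every symbol in it is nullable)
Nullable: {A, S}


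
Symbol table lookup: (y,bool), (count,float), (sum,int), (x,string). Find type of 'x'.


Lookup 'x' → type string


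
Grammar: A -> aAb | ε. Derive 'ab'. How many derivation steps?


Derivation: A => aAb => ab
Steps: 2


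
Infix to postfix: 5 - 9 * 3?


* has higher precedence, evaluate 9*3 first
Postfix: 5 9 3 * -


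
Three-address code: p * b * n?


Break into single-operator statements:
t1 = p * b
t2 = t1 * n


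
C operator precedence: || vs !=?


'!=' is equality (level 6); '||' is logical OR (level 1)
Higher level binds tighter
'!=' has higher precedence than '||'


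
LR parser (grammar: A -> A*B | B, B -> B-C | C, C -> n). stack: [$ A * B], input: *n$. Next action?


handle 'A*B' on top; lookahead ∈ FOLLOW(A) = {*, $}
Action: reduce (A -> A*B)


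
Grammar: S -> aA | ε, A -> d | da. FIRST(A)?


Per alternative of A: FIRST(d) = {d}; FIRST(da) = {d}
FIRST(A) = {d}


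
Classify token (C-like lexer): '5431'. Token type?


Pattern: digits only
Type: INTEGER_LITERAL


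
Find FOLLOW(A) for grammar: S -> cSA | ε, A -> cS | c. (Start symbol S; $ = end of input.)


$ ∈ FOLLOW(S). For each A -> αBβ: add FIRST(β)\{ε} to FOLLOW(B); if β nullable, add FOLLOW(A).
FOLLOW(A) = {$, c}


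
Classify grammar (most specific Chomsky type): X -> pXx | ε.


Single nonterminal LHS, but p^n x^n is not regular
Classification: Type 2 (Context-Free)


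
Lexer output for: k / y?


Scan left to right, longest-match per lexeme
Tokens: ID(k), OP(/), ID(y)


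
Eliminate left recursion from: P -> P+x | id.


Left-recursive alternatives: P+x; non-recursive: id
Introduce P': P -> idP', P' -> +xP' | ε


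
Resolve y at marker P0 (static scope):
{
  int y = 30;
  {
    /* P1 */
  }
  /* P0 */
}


y declared in the same block as P0
y = 30


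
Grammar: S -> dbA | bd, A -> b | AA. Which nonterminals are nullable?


A nonterminal is nullable iff some alternative derives ε (directly, or every symbol in it is nullable)
Nullable: {}


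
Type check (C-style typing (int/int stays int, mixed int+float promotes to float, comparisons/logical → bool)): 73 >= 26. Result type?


Operand types: int >= int
Rule: comparison yields bool
Result type: bool


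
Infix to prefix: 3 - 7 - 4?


left-to-right (same/higher precedence on left): tree is (- (- 3 7) 4)
Prefix: - - 3 7 4


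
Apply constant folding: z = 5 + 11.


5 + 11 = 16 at compile time
Optimized: z = 16


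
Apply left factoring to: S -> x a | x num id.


Common prefix: 'x'
Factored: S -> x S', S' -> a | num id


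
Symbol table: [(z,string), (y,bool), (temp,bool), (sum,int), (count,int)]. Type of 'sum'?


Lookup 'sum' → type int


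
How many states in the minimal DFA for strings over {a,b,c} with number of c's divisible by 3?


Track (count of c) mod 3: states 0..2, accept at 0
Minimal DFA: 3 states


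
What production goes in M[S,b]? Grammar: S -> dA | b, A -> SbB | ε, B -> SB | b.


For [S, b]: 'b' ∈ FIRST(b)
Entry: S -> b


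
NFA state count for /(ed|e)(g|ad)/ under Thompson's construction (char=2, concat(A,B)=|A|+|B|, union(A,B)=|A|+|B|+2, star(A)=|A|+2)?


Syntax tree has 6 char leaf(s), 2 union(s), 0 star(s)
chars contribute 6×2 = 12; each union adds +2; each star adds +2
Total: 12 + 4 + 0 = 16 states


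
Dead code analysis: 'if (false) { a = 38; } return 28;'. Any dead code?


condition is constant false, so the whole block is unreachable
Dead: 'if (false) { a = 38; }'


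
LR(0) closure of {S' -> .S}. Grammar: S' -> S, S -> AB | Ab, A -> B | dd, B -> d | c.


Start: S' -> .S
For each item with dot before a nonterminal B, add B -> .γ for every B-production
Closure: [S' -> .S, S -> .AB, S -> .Ab, A -> .B, A -> .dd, B -> .d, B -> .c]


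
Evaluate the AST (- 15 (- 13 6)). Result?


Evaluate inner: (- 13 6) = 7
Evaluate root: (- 15 7) = 8
Result: 8


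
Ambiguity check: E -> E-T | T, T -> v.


precedence layered via separate nonterminal T: deterministic
Unambiguous


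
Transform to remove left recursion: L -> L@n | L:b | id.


Left-recursive alternatives: L@n, L:b; non-recursive: id
Introduce L': L -> idL', L' -> @nL' | :bL' | ε


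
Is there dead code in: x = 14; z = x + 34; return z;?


x is read by z's definition; z is returned
No dead code


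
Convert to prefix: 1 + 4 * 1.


'*' binds tighter: tree is (+ 1 (* 4 1))
Prefix: + 1 * 4 1


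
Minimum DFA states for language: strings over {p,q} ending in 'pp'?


Track the longest suffix of input matching a prefix of 'pp': 3 classes (prefixes of length 0..2)
Minimal DFA: 3 states


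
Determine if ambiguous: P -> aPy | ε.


balanced a^n…y^n: each string has a unique parse
Unambiguous


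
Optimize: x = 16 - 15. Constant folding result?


16 - 15 = 1 at compile time
Optimized: x = 1


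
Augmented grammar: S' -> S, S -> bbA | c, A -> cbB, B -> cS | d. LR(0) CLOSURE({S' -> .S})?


Start: S' -> .S
For each item with dot before a nonterminal B, add B -> .γ for every B-production
Closure: [S' -> .S, S -> .bbA, S -> .c]


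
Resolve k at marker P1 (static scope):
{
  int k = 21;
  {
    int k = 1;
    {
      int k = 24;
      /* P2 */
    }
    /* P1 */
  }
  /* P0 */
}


k declared in the same block as P1
k = 1


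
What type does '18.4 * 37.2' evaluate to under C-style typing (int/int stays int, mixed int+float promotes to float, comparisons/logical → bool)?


Operand types: float * float
Rule: mixed int/float promotes to float; int/int stays int
Result type: float


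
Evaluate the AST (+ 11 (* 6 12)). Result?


Evaluate inner: (* 6 12) = 72
Evaluate root: (+ 11 72) = 83
Result: 83


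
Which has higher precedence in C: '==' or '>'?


'>' is relational (level 7); '==' is equality (level 6)
Higher level binds tighter
'>' has higher precedence than '=='


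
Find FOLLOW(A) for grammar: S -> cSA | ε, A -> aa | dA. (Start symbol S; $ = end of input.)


$ ∈ FOLLOW(S). For each A -> αBβ: add FIRST(β)\{ε} to FOLLOW(B); if β nullable, add FOLLOW(A).
FOLLOW(A) = {$, a, d}


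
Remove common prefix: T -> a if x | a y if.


Common prefix: 'a'
Factored: T -> a T', T' -> if x | y if


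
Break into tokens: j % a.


Scan left to right, longest-match per lexeme
Tokens: ID(j), OP(%), ID(a)


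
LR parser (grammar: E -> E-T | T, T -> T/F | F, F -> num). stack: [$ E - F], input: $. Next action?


'F' (not preceded by T/) is the handle for T -> F
Action: reduce (T -> F)


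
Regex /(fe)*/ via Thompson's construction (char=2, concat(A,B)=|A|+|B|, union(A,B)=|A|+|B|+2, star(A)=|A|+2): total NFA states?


Syntax tree has 2 char leaf(s), 0 union(s), 1 star(s)
chars contribute 2×2 = 4; each union adds +2; each star adds +2
Total: 4 + 0 + 2 = 6 states


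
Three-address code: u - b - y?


Break into single-operator statements:
t1 = u - b
t2 = t1 - y


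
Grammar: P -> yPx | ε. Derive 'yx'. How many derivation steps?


Derivation: P => yPx => yx
Steps: 2


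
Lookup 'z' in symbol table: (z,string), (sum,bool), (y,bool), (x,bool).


Lookup 'z' → type string


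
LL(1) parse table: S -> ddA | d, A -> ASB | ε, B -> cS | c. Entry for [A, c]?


For [A, c]: ε is nullable and 'c' ∈ FOLLOW(A)
Entry: A -> ε


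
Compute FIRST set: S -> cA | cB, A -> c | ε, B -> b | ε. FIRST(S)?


Per alternative of S: FIRST(cA) = {c}; FIRST(cB) = {c}
FIRST(S) = {c}


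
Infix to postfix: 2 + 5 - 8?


Left to right (same or higher precedence on left)
Postfix: 2 5 + 8 -


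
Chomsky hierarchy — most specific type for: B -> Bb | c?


Left-linear: every RHS is a terminal or one nonterminal followed by a terminal
Classification: Type 3 (Regular)


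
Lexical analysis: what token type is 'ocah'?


Pattern: letter/underscore followed by alphanumerics, not a keyword
Type: IDENTIFIER


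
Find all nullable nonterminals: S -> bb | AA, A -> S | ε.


A nonterminal is nullable iff some alternative derives ε (directly, or every symbol in it is nullable)
Nullable: {A, S}


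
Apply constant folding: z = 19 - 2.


19 - 2 = 17 at compile time
Optimized: z = 17


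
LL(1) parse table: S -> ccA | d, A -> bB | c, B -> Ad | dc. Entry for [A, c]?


For [A, c]: 'c' ∈ FIRST(c)
Entry: A -> c


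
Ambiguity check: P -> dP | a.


right-linear, alternatives start with distinct terminals 'd' vs 'a': unique leftmost derivation
Unambiguous


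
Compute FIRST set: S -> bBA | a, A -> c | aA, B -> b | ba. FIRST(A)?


Per alternative of A: FIRST(c) = {c}; FIRST(aA) = {a}
FIRST(A) = {a, c}


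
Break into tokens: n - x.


Scan left to right, longest-match per lexeme
Tokens: ID(n), OP(-), ID(x)


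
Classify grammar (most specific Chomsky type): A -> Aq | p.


Left-linear: every RHS is a terminal or one nonterminal followed by a terminal
Classification: Type 3 (Regular)


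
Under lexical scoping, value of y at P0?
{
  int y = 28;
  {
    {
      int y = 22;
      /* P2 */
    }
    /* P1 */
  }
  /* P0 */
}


y declared in the same block as P0
y = 28


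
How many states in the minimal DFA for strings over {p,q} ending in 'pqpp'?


Track the longest suffix of input matching a prefix of 'pqpp': 5 classes (prefixes of length 0..4)
Minimal DFA: 5 states


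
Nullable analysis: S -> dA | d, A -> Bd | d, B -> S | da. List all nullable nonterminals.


A nonterminal is nullable iff some alternative derives ε (directly, or every symbol in it is nullable)
Nullable: {}


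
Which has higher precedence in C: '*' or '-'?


'*' is multiplicative (level 10); '-' is additive (level 9)
Higher level binds tighter
'*' has higher precedence than '-'


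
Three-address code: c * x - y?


Break into single-operator statements:
t1 = c * x
t2 = t1 - y


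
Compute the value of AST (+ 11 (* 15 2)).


Evaluate inner: (* 15 2) = 30
Evaluate root: (+ 11 30) = 41
Result: 41


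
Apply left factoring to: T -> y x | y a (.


Common prefix: 'y'
Factored: T -> y T', T' -> x | a (


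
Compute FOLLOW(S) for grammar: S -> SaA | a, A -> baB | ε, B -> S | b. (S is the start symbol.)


$ ∈ FOLLOW(S). For each A -> αBβ: add FIRST(β)\{ε} to FOLLOW(B); if β nullable, add FOLLOW(A).
FOLLOW(S) = {$, a}


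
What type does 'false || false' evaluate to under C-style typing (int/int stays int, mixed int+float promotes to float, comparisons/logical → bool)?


Operand types: bool || bool
Rule: logical operators take bool operands and yield bool
Result type: bool


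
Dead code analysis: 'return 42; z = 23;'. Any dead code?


statement follows a return and is unreachable
Dead: 'z = 23'


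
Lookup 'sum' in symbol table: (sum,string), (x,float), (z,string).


Lookup 'sum' → type string


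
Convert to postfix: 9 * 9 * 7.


Left to right (same or higher precedence on left)
Postfix: 9 9 * 7 *


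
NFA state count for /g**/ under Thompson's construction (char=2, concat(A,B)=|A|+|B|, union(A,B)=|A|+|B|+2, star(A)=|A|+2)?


Syntax tree has 1 char leaf(s), 0 union(s), 2 star(s)
chars contribute 1×2 = 2; each union adds +2; each star adds +2
Total: 2 + 0 + 4 = 6 states


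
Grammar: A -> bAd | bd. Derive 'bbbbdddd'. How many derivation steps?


Derivation: A => bAd => bbAdd => bbbAddd => bbbbdddd
Steps: 4


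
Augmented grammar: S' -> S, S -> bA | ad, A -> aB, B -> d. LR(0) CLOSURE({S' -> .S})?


Start: S' -> .S
For each item with dot before a nonterminal B, add B -> .γ for every B-production
Closure: [S' -> .S, S -> .bA, S -> .ad]


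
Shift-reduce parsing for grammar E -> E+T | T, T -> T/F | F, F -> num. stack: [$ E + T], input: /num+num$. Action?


'/' can extend T; shift to build T -> T/F
Action: shift
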